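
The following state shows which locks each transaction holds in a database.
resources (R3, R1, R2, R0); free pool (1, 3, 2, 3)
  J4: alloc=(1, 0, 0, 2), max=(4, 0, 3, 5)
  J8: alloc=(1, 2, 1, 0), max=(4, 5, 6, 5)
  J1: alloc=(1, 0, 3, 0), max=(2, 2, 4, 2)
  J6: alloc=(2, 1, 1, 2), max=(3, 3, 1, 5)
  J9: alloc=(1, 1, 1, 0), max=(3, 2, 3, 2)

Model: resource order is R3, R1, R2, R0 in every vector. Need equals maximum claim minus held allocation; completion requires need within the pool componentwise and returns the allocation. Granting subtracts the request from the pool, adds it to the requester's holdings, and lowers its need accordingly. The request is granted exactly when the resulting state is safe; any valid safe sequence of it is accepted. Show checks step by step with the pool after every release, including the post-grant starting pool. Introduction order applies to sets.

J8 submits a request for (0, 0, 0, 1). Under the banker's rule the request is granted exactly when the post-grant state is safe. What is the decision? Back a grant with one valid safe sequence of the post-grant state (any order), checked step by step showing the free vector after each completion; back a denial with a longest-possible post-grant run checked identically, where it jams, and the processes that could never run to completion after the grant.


DENY — the pretend-granted state is unsafe.
Key observation: even finishing J1, J9 leaves just (3, 4, 6, 2) free — too little R0 for any of the remaining processes.
Pretend the grant happened; the run J1, J9 goes as far as possible. Walking it through:
  pool = (1, 3, 2, 2)
  run J1 (needs (1, 2, 1, 2), free (1, 3, 2, 2)); after release of (1, 0, 3, 0) the pool is (2, 3, 5, 2)
  run J9 (needs (2, 1, 2, 2), free (2, 3, 5, 2)); after release of (1, 1, 1, 0) the pool is (3, 4, 6, 2)
  blocked: J4 wants (3, 0, 3, 3), pool (3, 4, 6, 2) — not enough R0
  blocked: J8 wants (3, 3, 5, 4), pool (3, 4, 6, 2) — not enough R0
  blocked: J6 wants (1, 2, 0, 3), pool (3, 4, 6, 2) — not enough R0
Had the request been granted, J4, J8 and J6 could never finish.


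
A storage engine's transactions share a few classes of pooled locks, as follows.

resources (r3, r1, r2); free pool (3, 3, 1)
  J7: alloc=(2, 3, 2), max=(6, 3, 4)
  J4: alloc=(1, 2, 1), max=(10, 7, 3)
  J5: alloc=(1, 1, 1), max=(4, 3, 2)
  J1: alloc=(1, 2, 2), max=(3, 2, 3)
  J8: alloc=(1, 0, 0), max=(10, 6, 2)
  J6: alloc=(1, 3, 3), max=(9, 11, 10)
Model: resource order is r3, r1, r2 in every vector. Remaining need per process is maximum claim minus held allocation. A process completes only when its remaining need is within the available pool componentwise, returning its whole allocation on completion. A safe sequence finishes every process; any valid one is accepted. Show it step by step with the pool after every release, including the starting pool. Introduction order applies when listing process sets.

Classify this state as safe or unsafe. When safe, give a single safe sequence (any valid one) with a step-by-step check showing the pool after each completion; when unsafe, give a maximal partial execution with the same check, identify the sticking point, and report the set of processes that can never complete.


The state is UNSAFE.
Key observation: the pool after J1, J7, J5 is (7, 9, 6); every surviving request exceeds it in r3, so progress ends there.
A maximal execution: J1, J7, J5 — then nothing else fits. Check, step by step:
  pool = (3, 3, 1)
  run J1 (needs (2, 0, 1), free (3, 3, 1)); after release of (1, 2, 2) the pool is (4, 5, 3)
  run J7 (needs (4, 0, 2), free (4, 5, 3)); after release of (2, 3, 2) the pool is (6, 8, 5)
  run J5 (needs (3, 2, 1), free (6, 8, 5)); after release of (1, 1, 1) the pool is (7, 9, 6)
  J4 cannot run: need (9, 5, 2) vs free (7, 9, 6) (insufficient r3)
  J8 cannot run: need (9, 6, 2) vs free (7, 9, 6) (insufficient r3)
  J6 cannot run: need (8, 8, 7) vs free (7, 9, 6) (insufficient r3 and r2)
Never able to finish: J4, J8 and J6.


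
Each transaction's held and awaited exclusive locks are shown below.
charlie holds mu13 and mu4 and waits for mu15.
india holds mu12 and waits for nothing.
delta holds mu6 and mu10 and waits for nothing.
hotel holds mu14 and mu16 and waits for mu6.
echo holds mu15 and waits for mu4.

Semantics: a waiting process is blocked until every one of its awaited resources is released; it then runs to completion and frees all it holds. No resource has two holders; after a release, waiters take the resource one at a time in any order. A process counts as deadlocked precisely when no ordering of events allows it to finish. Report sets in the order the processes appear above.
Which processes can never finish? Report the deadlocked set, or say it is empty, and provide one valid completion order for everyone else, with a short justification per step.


The deadlocked set is charlie and echo.
Key observation: the loop charlie -> echo -> charlie blocks itself forever; no other process is dragged down with it.
The rest can finish in the order delta, hotel, india.
Walking it through:
  delta: no waits; runs immediately, freeing mu6 and mu10
  hotel: everything it awaited (mu6) is free; runs, freeing mu14 and mu16
  india: no waits; runs immediately, freeing mu12


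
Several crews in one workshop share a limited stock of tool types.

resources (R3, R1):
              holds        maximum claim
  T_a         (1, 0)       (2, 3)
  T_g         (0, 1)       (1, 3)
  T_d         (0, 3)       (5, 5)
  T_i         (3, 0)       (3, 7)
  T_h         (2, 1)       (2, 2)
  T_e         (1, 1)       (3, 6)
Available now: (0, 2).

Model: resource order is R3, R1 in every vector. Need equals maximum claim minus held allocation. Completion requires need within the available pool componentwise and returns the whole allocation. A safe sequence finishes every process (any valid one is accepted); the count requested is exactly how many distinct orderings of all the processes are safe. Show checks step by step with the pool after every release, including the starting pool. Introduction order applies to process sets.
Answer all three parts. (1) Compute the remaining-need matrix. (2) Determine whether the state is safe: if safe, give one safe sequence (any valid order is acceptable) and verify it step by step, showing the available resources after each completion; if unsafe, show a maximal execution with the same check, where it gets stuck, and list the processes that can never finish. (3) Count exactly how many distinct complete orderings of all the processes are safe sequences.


(1) Need matrix, components ordered R3, R1:
  T_a: (1, 3)
  T_g: (1, 2)
  T_d: (5, 2)
  T_i: (0, 7)
  T_h: (0, 1)
  T_e: (2, 5)
(2) The state is UNSAFE.
Key observation: after T_h, T_g, T_a the pool peaks at (3, 4), and each blocked process is short somewhere: T_d on R3; T_i on R1; T_e on R1.
The run T_h, T_g, T_a cannot be extended any further. Check, step by step:
  pool = (0, 2)
  T_h: need (0, 1) fits (0, 2); releases (2, 1), pool now (2, 3)
  T_g: need (1, 2) fits (2, 3); releases (0, 1), pool now (2, 4)
  T_a: need (1, 3) fits (2, 4); releases (1, 0), pool now (3, 4)
  T_d cannot run: need (5, 2) vs free (3, 4) (insufficient R3)
  T_i cannot run: need (0, 7) vs free (3, 4) (insufficient R1)
  T_e cannot run: need (2, 5) vs free (3, 4) (insufficient R1)
Never able to finish: T_d, T_i and T_e.
(3) Precisely 0 of the possible complete orderings are safe sequences.


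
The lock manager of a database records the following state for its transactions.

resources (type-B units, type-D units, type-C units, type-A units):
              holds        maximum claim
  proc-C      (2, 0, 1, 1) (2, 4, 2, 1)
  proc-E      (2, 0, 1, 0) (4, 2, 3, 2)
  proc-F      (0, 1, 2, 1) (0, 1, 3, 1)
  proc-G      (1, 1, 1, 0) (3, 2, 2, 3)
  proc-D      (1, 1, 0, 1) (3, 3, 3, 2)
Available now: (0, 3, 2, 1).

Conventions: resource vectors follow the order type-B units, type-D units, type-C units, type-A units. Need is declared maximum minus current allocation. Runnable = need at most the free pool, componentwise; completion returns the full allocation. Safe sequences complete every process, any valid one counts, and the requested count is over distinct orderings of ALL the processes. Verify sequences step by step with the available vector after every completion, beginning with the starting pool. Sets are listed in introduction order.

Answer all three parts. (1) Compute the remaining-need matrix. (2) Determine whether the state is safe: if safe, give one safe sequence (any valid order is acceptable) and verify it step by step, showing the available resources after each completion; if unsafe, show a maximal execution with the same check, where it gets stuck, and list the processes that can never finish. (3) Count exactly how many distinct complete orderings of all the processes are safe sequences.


(1) Outstanding need per process (order type-B units, type-D units, type-C units, type-A units):
  proc-C: (0, 4, 1, 0)
  proc-E: (2, 2, 2, 2)
  proc-F: (0, 0, 1, 0)
  proc-G: (2, 1, 1, 3)
  proc-D: (2, 2, 3, 1)
(2) The state is SAFE; one workable sequence: proc-F, proc-C, proc-E, proc-D, proc-G.
Key observation: the order's first zero-slack moment is proc-C ((0, 4, 1, 0) needed, (0, 4, 4, 2) free — a requested resource with nothing to spare).
Step-by-step check:
  pool = (0, 3, 2, 1)
  run proc-F (needs (0, 0, 1, 0), free (0, 3, 2, 1)); after release of (0, 1, 2, 1) the pool is (0, 4, 4, 2)
  run proc-C (needs (0, 4, 1, 0), free (0, 4, 4, 2)); after release of (2, 0, 1, 1) the pool is (2, 4, 5, 3)
  run proc-E (needs (2, 2, 2, 2), free (2, 4, 5, 3)); after release of (2, 0, 1, 0) the pool is (4, 4, 6, 3)
  run proc-D (needs (2, 2, 3, 1), free (4, 4, 6, 3)); after release of (1, 1, 0, 1) the pool is (5, 5, 6, 4)
  run proc-G (needs (2, 1, 1, 3), free (5, 5, 6, 4)); after release of (1, 1, 1, 0) the pool is (6, 6, 7, 4)
(3) The exact count: 6 of the possible complete orderings are safe sequences.


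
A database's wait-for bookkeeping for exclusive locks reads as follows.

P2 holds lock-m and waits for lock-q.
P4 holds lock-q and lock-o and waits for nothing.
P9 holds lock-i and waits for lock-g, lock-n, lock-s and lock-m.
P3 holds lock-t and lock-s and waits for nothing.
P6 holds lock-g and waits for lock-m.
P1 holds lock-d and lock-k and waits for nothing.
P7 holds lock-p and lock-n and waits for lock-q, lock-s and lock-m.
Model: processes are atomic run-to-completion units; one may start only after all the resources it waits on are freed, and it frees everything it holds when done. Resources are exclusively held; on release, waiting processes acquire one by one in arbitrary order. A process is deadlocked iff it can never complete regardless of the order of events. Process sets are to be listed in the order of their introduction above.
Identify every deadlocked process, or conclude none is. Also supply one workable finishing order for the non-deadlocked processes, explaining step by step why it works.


Nothing here is deadlocked.
Key observation: no waiting chain loops back on itself — every chain ends at a process that waits on nothing, so everyone eventually runs.
A valid finishing order for the others: P3, P4, P2, P1, P6, P7, P9.
Step-by-step check:
  P3: no waits; runs immediately, freeing lock-t and lock-s
  P4: no waits; runs immediately, freeing lock-q and lock-o
  run P2 (all its waits — lock-q — are resolved); releases lock-m
  P1: no waits; runs immediately, freeing lock-d and lock-k
  run P6 (all its waits — lock-m — are resolved); releases lock-g
  run P7 (all its waits — lock-q, lock-s and lock-m — are resolved); releases lock-p and lock-n
  run P9 (all its waits — lock-g, lock-n, lock-s and lock-m — are resolved); releases lock-i


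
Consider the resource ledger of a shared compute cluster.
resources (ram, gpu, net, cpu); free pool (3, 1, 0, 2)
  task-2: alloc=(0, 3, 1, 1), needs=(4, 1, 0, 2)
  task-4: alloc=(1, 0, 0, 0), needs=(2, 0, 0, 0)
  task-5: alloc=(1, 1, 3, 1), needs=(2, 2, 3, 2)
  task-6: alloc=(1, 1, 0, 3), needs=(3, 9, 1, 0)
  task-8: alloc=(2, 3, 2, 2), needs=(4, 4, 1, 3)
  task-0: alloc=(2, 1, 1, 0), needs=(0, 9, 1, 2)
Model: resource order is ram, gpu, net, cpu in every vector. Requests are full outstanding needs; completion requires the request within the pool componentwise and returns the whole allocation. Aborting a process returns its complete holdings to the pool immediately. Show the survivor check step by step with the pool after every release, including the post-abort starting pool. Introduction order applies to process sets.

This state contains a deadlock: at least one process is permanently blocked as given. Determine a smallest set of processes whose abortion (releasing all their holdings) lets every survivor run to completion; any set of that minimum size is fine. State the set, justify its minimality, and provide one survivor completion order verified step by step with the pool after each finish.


Minimum abort set: task-0.
Key observation: the deadlocked task-6 becomes finishable only because task-0 released (2, 1, 1, 0); it completes at step 4 below.
Why nothing smaller works: aborting no one leaves the state deadlocked as given.
The survivors complete as task-2, task-8, task-5, task-6, task-4. Walking it through (starting from the post-abort pool):
  pool = (5, 2, 1, 2)
  task-2 needs (4, 1, 0, 2) <= (5, 2, 1, 2) -> finishes; pool += (0, 3, 1, 1) = (5, 5, 2, 3)
  task-8 needs (4, 4, 1, 3) <= (5, 5, 2, 3) -> finishes; pool += (2, 3, 2, 2) = (7, 8, 4, 5)
  task-5 needs (2, 2, 3, 2) <= (7, 8, 4, 5) -> finishes; pool += (1, 1, 3, 1) = (8, 9, 7, 6)
  task-6 needs (3, 9, 1, 0) <= (8, 9, 7, 6) -> finishes; pool += (1, 1, 0, 3) = (9, 10, 7, 9)
  task-4 needs (2, 0, 0, 0) <= (9, 10, 7, 9) -> finishes; pool += (1, 0, 0, 0) = (10, 10, 7, 9)


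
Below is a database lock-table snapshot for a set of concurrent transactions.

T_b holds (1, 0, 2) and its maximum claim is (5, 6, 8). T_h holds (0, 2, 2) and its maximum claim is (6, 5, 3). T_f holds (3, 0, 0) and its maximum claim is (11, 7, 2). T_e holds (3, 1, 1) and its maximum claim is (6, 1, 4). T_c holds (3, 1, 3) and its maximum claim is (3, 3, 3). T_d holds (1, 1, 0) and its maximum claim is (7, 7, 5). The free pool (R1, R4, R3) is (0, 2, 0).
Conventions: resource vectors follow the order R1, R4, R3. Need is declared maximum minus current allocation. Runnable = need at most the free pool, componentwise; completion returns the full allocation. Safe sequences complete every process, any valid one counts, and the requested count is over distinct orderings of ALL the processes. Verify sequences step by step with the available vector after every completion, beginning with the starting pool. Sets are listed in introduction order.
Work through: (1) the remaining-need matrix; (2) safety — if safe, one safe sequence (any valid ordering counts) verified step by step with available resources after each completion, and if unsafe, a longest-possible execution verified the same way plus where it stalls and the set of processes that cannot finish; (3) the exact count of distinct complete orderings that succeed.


(1) Remaining need (order R1, R4, R3):
  T_b: (4, 6, 6)
  T_h: (6, 3, 1)
  T_f: (8, 7, 2)
  T_e: (3, 0, 3)
  T_c: (0, 2, 0)
  T_d: (6, 6, 5)
(2) SAFE — a valid safe sequence is T_c, T_e, T_h, T_b, T_d, T_f.
Key observation: T_c is the earliest step where a requested resource binds exactly: need (0, 2, 0), pool (0, 2, 0) at its turn.
Step-by-step check:
  pool = (0, 2, 0)
  T_c needs (0, 2, 0) <= (0, 2, 0) -> finishes; pool += (3, 1, 3) = (3, 3, 3)
  T_e needs (3, 0, 3) <= (3, 3, 3) -> finishes; pool += (3, 1, 1) = (6, 4, 4)
  T_h needs (6, 3, 1) <= (6, 4, 4) -> finishes; pool += (0, 2, 2) = (6, 6, 6)
  T_b needs (4, 6, 6) <= (6, 6, 6) -> finishes; pool += (1, 0, 2) = (7, 6, 8)
  T_d needs (6, 6, 5) <= (7, 6, 8) -> finishes; pool += (1, 1, 0) = (8, 7, 8)
  T_f needs (8, 7, 2) <= (8, 7, 8) -> finishes; pool += (3, 0, 0) = (11, 7, 8)
(3) The exact count: 2 of the possible complete orderings are safe sequences.


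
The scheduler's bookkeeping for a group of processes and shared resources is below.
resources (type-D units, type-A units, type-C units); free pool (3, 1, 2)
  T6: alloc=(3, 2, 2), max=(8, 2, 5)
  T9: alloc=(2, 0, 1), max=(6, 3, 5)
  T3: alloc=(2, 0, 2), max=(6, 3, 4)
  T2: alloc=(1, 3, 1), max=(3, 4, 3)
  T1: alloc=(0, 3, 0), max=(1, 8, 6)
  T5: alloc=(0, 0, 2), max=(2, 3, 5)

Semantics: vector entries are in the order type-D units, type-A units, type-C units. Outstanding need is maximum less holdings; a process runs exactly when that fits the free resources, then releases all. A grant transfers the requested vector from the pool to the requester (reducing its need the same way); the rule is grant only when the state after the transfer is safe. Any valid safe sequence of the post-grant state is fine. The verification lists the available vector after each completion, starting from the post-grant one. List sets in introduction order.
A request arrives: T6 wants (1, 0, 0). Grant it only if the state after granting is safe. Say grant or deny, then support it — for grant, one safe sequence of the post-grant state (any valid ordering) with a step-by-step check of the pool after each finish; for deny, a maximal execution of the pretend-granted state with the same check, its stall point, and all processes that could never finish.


DENY. Granting would leave the state unsafe.
Key observation: after T2, T5 the pool peaks at (3, 4, 5), and each blocked process is short somewhere: T6 on type-D units; T9 on type-D units; T3 on type-D units; T1 on type-A units, type-C units.
On the post-grant state, T2, T5 is a maximal run — nothing extends it. Check, step by step:
  pool = (2, 1, 2)
  run T2 (needs (2, 1, 2), free (2, 1, 2)); after release of (1, 3, 1) the pool is (3, 4, 3)
  run T5 (needs (2, 3, 3), free (3, 4, 3)); after release of (0, 0, 2) the pool is (3, 4, 5)
  T6 still needs (4, 0, 3) but only (3, 4, 5) is free — short on type-D units
  T9 still needs (4, 3, 4) but only (3, 4, 5) is free — short on type-D units
  T3 still needs (4, 3, 2) but only (3, 4, 5) is free — short on type-D units
  T1 still needs (1, 5, 6) but only (3, 4, 5) is free — short on type-A units and type-C units
Had the request been granted, T6, T9, T3 and T1 could never finish.


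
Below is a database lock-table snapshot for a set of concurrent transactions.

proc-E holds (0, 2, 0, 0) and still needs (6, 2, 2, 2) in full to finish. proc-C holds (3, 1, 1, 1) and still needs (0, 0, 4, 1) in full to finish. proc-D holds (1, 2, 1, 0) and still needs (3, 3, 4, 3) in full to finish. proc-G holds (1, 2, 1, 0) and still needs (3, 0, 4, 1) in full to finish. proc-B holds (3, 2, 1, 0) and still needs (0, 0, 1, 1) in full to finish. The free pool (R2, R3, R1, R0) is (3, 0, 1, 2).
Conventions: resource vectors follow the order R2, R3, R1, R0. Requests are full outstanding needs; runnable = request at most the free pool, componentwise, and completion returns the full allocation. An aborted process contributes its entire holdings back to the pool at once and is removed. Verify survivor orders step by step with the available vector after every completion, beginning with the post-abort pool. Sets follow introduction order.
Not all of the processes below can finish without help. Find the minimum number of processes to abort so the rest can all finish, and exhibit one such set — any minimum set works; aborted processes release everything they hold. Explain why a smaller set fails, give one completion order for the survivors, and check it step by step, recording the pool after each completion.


Minimum abort set: proc-D and proc-G.
Key observation: proc-C could never have finished before the abort; with (2, 4, 2, 0) returned by proc-D and proc-G, it fits at step 3.
No one abort is enough; case by case: proc-E alone leaves proc-C blocked (short on R1); proc-C alone leaves proc-D blocked (short on R1); proc-D alone leaves proc-C blocked (short on R1); proc-G alone leaves proc-C blocked (short on R1); proc-B alone leaves proc-C blocked (short on R1).
Survivors finish in the order: proc-B, proc-E, proc-C. Walking it through (pool after the aborts first):
  pool = (5, 4, 3, 2)
  run proc-B (needs (0, 0, 1, 1), free (5, 4, 3, 2)); after release of (3, 2, 1, 0) the pool is (8, 6, 4, 2)
  run proc-E (needs (6, 2, 2, 2), free (8, 6, 4, 2)); after release of (0, 2, 0, 0) the pool is (8, 8, 4, 2)
  run proc-C (needs (0, 0, 4, 1), free (8, 8, 4, 2)); after release of (3, 1, 1, 1) the pool is (11, 9, 5, 3)


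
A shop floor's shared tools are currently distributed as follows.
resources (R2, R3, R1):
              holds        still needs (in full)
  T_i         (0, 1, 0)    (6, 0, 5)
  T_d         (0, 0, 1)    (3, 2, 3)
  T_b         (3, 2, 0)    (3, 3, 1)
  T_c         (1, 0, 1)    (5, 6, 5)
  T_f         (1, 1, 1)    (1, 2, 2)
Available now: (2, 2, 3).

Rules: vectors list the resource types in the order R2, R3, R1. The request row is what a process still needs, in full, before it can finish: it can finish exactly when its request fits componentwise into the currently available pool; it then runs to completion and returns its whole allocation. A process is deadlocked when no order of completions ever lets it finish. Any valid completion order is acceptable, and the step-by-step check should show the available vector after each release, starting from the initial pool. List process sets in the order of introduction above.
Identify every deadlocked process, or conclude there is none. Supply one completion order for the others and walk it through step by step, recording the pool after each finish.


No process is deadlocked.
Key observation: T_f can run right away; the returned allocation unlocks the remaining processes in turn.
The rest can finish in the order T_f, T_d, T_b, T_i, T_c. Verifying each step:
  pool = (2, 2, 3)
  T_f: need (1, 2, 2) fits (2, 2, 3); releases (1, 1, 1), pool now (3, 3, 4)
  T_d: need (3, 2, 3) fits (3, 3, 4); releases (0, 0, 1), pool now (3, 3, 5)
  T_b: need (3, 3, 1) fits (3, 3, 5); releases (3, 2, 0), pool now (6, 5, 5)
  T_i: need (6, 0, 5) fits (6, 5, 5); releases (0, 1, 0), pool now (6, 6, 5)
  T_c: need (5, 6, 5) fits (6, 6, 5); releases (1, 0, 1), pool now (7, 6, 6)


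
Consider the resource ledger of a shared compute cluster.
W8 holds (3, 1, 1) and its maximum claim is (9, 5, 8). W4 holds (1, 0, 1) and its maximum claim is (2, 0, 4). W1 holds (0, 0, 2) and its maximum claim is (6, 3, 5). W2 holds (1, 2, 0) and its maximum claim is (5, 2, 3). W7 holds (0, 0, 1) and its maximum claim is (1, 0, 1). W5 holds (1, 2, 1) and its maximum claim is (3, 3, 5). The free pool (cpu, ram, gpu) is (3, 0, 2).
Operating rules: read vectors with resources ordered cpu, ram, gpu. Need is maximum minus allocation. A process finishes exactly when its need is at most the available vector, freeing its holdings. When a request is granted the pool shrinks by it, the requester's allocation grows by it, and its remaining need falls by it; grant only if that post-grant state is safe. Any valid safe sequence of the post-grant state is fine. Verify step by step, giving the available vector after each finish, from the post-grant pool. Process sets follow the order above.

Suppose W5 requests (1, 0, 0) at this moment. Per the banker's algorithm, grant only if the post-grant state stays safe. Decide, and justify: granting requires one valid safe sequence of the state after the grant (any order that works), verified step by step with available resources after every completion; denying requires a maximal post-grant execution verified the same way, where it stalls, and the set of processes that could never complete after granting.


DENY. Granting would leave the state unsafe.
Key observation: after W7, W4 the pool peaks at (3, 0, 4), and each blocked process is short somewhere: W8 on cpu, ram, gpu; W1 on cpu, ram; W2 on cpu; W5 on ram.
After a pretend grant, a maximal execution: W7, W4 — then nothing else fits. Step-by-step check:
  pool = (2, 0, 2)
  W7 needs (1, 0, 0) <= (2, 0, 2) -> finishes; pool += (0, 0, 1) = (2, 0, 3)
  W4 needs (1, 0, 3) <= (2, 0, 3) -> finishes; pool += (1, 0, 1) = (3, 0, 4)
  blocked: W8 wants (6, 4, 7), pool (3, 0, 4) — not enough cpu, ram and gpu
  blocked: W1 wants (6, 3, 3), pool (3, 0, 4) — not enough cpu and ram
  blocked: W2 wants (4, 0, 3), pool (3, 0, 4) — not enough cpu
  blocked: W5 wants (1, 1, 4), pool (3, 0, 4) — not enough ram
Processes that could never finish after the grant: W8, W1, W2 and W5.


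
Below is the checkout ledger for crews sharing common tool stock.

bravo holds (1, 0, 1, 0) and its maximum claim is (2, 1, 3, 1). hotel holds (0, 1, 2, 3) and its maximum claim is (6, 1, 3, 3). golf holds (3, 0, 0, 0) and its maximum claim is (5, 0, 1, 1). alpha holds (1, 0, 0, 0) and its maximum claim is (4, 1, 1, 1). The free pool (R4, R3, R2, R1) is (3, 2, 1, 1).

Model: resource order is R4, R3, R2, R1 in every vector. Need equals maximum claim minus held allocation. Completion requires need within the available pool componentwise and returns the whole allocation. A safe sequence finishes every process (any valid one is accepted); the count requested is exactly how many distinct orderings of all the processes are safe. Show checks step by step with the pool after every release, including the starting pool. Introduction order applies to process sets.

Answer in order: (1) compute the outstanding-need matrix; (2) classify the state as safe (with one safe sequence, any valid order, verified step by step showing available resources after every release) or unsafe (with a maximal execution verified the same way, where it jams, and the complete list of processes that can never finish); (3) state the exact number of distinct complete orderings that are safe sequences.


(1) Remaining need (order R4, R3, R2, R1):
  bravo: (1, 1, 2, 1)
  hotel: (6, 0, 1, 0)
  golf: (2, 0, 1, 1)
  alpha: (3, 1, 1, 1)
(2) The state is SAFE; one workable sequence: golf, hotel, alpha, bravo.
Key observation: golf is the earliest step where a requested resource binds exactly: need (2, 0, 1, 1), pool (3, 2, 1, 1) at its turn.
Step-by-step check:
  pool = (3, 2, 1, 1)
  golf needs (2, 0, 1, 1) <= (3, 2, 1, 1) -> finishes; pool += (3, 0, 0, 0) = (6, 2, 1, 1)
  hotel needs (6, 0, 1, 0) <= (6, 2, 1, 1) -> finishes; pool += (0, 1, 2, 3) = (6, 3, 3, 4)
  alpha needs (3, 1, 1, 1) <= (6, 3, 3, 4) -> finishes; pool += (1, 0, 0, 0) = (7, 3, 3, 4)
  bravo needs (1, 1, 2, 1) <= (7, 3, 3, 4) -> finishes; pool += (1, 0, 1, 0) = (8, 3, 4, 4)
(3) Precisely 4 of the possible complete orderings are safe sequences.


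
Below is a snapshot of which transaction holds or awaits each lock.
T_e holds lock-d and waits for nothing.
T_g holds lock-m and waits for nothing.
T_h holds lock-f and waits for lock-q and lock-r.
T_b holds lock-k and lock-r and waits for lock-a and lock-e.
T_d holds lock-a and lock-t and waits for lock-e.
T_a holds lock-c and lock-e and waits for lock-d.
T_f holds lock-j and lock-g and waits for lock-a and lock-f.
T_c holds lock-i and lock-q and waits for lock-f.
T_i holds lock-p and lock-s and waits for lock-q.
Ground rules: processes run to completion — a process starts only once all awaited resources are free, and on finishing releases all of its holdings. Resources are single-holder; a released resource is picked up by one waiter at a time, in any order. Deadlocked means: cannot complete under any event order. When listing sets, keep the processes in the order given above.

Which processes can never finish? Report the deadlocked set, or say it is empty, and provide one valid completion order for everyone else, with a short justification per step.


Deadlocked set: T_h, T_f, T_c and T_i.
Key observation: the waits loop around T_h -> T_c -> T_h with no way out; T_f and T_i wait into the deadlock from upstream.
One completion order for the rest: T_e, T_g, T_a, T_d, T_b.
Check, step by step:
  T_e: no waits; runs immediately, freeing lock-d
  T_g: no waits; runs immediately, freeing lock-m
  run T_a (all its waits — lock-d — are resolved); releases lock-c and lock-e
  run T_d (all its waits — lock-e — are resolved); releases lock-a and lock-t
  run T_b (all its waits — lock-a and lock-e — are resolved); releases lock-k and lock-r


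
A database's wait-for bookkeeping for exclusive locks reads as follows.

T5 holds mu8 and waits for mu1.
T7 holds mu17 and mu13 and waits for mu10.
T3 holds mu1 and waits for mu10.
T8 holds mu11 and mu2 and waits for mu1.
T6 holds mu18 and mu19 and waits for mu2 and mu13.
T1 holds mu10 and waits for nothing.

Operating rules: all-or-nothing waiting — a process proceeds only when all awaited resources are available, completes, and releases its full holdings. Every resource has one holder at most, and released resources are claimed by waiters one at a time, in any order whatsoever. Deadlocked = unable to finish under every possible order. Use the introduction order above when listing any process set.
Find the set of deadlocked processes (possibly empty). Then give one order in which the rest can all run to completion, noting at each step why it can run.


The deadlocked set is empty.
Key observation: there is no circular wait here — follow any chain and it reaches a process that is free to run now.
The rest can finish in the order T1, T3, T7, T8, T5, T6.
Check, step by step:
  run T1 (it waits on nothing); releases mu10
  T3 waits on mu10 — all released -> runs and releases mu1
  T7 waits on mu10 — all released -> runs and releases mu17 and mu13
  T8 waits on mu1 — all released -> runs and releases mu11 and mu2
  T5 waits on mu1 — all released -> runs and releases mu8
  T6 waits on mu2 and mu13 — all released -> runs and releases mu18 and mu19


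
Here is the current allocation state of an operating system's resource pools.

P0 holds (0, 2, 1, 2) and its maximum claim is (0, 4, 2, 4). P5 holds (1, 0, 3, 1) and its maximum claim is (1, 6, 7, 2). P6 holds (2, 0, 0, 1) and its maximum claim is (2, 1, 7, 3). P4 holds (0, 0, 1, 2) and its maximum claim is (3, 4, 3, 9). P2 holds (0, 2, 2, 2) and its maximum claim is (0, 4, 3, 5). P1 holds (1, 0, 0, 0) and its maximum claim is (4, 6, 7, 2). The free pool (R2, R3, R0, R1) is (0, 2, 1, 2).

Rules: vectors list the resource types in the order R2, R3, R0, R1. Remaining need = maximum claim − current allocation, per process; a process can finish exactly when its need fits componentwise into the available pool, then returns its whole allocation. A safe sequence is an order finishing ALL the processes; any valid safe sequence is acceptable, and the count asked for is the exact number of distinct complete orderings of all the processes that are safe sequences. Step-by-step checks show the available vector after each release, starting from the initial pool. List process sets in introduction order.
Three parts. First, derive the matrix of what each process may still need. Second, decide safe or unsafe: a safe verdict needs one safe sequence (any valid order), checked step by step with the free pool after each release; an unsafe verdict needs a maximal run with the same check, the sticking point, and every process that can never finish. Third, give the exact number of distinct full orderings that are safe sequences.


(1) Outstanding need per process (order R2, R3, R0, R1):
  P0: (0, 2, 1, 2)
  P5: (0, 6, 4, 1)
  P6: (0, 1, 7, 2)
  P4: (3, 4, 2, 7)
  P2: (0, 2, 1, 3)
  P1: (3, 6, 7, 2)
(2) SAFE, for example via the order P0, P2, P5, P6, P1, P4.
Key observation: at P0 the run first touches a limit — (0, 2, 1, 2) against (0, 2, 1, 2), exact on a resource it actually requests.
Verifying each step:
  pool = (0, 2, 1, 2)
  run P0 (needs (0, 2, 1, 2), free (0, 2, 1, 2)); after release of (0, 2, 1, 2) the pool is (0, 4, 2, 4)
  run P2 (needs (0, 2, 1, 3), free (0, 4, 2, 4)); after release of (0, 2, 2, 2) the pool is (0, 6, 4, 6)
  run P5 (needs (0, 6, 4, 1), free (0, 6, 4, 6)); after release of (1, 0, 3, 1) the pool is (1, 6, 7, 7)
  run P6 (needs (0, 1, 7, 2), free (1, 6, 7, 7)); after release of (2, 0, 0, 1) the pool is (3, 6, 7, 8)
  run P1 (needs (3, 6, 7, 2), free (3, 6, 7, 8)); after release of (1, 0, 0, 0) the pool is (4, 6, 7, 8)
  run P4 (needs (3, 4, 2, 7), free (4, 6, 7, 8)); after release of (0, 0, 1, 2) the pool is (4, 6, 8, 10)
(3) The exact count: 2 of the possible complete orderings are safe sequences.


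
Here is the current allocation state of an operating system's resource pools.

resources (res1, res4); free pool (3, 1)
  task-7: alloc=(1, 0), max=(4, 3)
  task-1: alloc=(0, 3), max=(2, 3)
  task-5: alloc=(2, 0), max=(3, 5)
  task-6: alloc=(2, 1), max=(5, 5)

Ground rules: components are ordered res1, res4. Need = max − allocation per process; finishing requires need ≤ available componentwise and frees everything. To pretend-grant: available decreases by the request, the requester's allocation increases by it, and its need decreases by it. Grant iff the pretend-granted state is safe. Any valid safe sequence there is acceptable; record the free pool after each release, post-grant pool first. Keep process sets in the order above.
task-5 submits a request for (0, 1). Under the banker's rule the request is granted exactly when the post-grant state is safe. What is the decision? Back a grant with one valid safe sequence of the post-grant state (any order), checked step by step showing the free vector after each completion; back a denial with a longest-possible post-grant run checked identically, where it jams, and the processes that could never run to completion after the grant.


DENY: after the grant no complete ordering would exist.
Key observation: the wall is res4: completing task-1, task-7 brings the pool only to (4, 3), and all the rest need more.
Pretend the grant happened; the run task-1, task-7 goes as far as possible. Walking it through:
  pool = (3, 0)
  task-1: need (2, 0) fits (3, 0); releases (0, 3), pool now (3, 3)
  task-7: need (3, 3) fits (3, 3); releases (1, 0), pool now (4, 3)
  task-5 still needs (1, 4) but only (4, 3) is free — short on res4
  task-6 still needs (3, 4) but only (4, 3) is free — short on res4
Post-grant, the permanently blocked set is task-5 and task-6.


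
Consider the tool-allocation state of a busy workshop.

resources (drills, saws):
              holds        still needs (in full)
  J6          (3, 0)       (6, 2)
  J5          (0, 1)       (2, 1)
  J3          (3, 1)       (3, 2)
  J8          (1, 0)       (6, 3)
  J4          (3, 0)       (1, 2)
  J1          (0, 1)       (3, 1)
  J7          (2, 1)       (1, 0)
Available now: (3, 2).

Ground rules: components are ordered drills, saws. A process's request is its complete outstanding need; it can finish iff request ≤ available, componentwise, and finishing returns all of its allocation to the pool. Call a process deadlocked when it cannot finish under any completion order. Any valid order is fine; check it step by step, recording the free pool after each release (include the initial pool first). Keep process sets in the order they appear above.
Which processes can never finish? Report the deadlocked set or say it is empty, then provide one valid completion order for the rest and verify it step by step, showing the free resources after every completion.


Nothing here is deadlocked.
Key observation: J1 fits the free pool immediately, and its release cascades until everyone finishes.
A valid finishing order for the others: J1, J7, J4, J5, J6, J8, J3. Check, step by step:
  pool = (3, 2)
  run J1 (needs (3, 1), free (3, 2)); after release of (0, 1) the pool is (3, 3)
  run J7 (needs (1, 0), free (3, 3)); after release of (2, 1) the pool is (5, 4)
  run J4 (needs (1, 2), free (5, 4)); after release of (3, 0) the pool is (8, 4)
  run J5 (needs (2, 1), free (8, 4)); after release of (0, 1) the pool is (8, 5)
  run J6 (needs (6, 2), free (8, 5)); after release of (3, 0) the pool is (11, 5)
  run J8 (needs (6, 3), free (11, 5)); after release of (1, 0) the pool is (12, 5)
  run J3 (needs (3, 2), free (12, 5)); after release of (3, 1) the pool is (15, 6)


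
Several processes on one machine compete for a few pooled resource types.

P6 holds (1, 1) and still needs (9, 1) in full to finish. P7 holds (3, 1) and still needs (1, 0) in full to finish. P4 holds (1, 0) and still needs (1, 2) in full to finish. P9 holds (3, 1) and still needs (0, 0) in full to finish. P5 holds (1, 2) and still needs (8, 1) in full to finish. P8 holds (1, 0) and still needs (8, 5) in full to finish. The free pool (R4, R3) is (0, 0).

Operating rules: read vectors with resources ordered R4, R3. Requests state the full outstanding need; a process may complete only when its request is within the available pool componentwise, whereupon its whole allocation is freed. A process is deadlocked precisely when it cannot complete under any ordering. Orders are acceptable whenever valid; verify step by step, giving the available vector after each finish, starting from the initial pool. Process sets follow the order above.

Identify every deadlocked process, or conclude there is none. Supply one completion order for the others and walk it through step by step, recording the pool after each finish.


Deadlocked set: P6, P5 and P8.
Key observation: the wall is R4: completing P9, P7, P4 brings the pool only to (7, 2), and all the rest need more.
A valid finishing order for the others: P9, P7, P4. Verifying each step:
  pool = (0, 0)
  run P9 (needs (0, 0), free (0, 0)); after release of (3, 1) the pool is (3, 1)
  run P7 (needs (1, 0), free (3, 1)); after release of (3, 1) the pool is (6, 2)
  run P4 (needs (1, 2), free (6, 2)); after release of (1, 0) the pool is (7, 2)
The blocked processes can never fit:
  blocked: P6 wants (9, 1), pool (7, 2) — not enough R4
  blocked: P5 wants (8, 1), pool (7, 2) — not enough R4
  blocked: P8 wants (8, 5), pool (7, 2) — not enough R4 and R3


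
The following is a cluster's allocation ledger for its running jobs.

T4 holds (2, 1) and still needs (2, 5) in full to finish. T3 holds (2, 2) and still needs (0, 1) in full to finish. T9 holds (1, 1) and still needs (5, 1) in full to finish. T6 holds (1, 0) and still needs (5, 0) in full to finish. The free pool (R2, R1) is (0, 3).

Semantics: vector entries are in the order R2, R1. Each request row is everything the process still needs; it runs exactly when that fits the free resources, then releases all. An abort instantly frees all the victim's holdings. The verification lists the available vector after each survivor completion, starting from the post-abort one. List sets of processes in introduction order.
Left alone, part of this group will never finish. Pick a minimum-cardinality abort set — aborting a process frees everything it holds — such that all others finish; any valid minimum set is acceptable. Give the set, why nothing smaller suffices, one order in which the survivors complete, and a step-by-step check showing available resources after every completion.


The answer: abort T9.
Key observation: T6 could never have finished before the abort; with (1, 1) returned by T9, it fits at step 3.
Why nothing smaller works: aborting no one leaves the state deadlocked as given.
Survivors finish in the order: T3, T4, T6. Check, step by step (pool after the aborts first):
  pool = (1, 4)
  T3 needs (0, 1) <= (1, 4) -> finishes; pool += (2, 2) = (3, 6)
  T4 needs (2, 5) <= (3, 6) -> finishes; pool += (2, 1) = (5, 7)
  T6 needs (5, 0) <= (5, 7) -> finishes; pool += (1, 0) = (6, 7)


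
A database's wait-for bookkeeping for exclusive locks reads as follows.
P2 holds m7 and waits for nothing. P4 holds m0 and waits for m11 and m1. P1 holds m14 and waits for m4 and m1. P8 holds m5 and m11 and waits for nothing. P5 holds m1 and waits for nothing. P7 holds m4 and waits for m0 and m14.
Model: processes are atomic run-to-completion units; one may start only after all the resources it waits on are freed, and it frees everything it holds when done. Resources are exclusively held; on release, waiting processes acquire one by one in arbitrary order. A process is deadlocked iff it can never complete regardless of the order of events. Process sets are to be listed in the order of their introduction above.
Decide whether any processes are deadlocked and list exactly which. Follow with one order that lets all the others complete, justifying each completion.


The deadlocked set is P1 and P7.
Key observation: P1 -> P7 -> P1 is a circular wait — nothing in it can go first; no other process is dragged down with it.
One completion order for the rest: P2, P5, P8, P4.
Walking it through:
  P2: no waits; runs immediately, freeing m7
  P5: no waits; runs immediately, freeing m1
  P8: no waits; runs immediately, freeing m5 and m11
  P4: everything it awaited (m11 and m1) is free; runs, freeing m0
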